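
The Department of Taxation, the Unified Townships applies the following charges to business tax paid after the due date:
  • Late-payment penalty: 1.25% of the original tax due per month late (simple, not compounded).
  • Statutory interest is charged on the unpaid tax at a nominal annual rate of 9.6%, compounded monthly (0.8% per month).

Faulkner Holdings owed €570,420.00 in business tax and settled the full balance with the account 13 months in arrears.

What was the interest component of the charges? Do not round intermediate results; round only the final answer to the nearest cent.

Interest: €570,420.00 × ((1 + 0.008)^13 − 1) = €570,420.00 × 0.1091414… = €62,256.4393…

€62,256.44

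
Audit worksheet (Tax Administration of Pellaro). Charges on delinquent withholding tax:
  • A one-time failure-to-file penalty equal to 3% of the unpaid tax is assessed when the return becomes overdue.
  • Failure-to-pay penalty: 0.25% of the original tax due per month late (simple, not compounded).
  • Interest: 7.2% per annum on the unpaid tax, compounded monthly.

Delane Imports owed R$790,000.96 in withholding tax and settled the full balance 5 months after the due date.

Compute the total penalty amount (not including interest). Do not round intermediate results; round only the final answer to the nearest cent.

R$33,575.04

Failure-to-file penalty: 3% × R$790,000.96 = R$23,700.03…
Failure-to-pay penalty: 5 × 0.25% × R$790,000.96 = R$9,875.01…
Total penalty = R$23,700.03… + R$9,875.01… = R$33,575.04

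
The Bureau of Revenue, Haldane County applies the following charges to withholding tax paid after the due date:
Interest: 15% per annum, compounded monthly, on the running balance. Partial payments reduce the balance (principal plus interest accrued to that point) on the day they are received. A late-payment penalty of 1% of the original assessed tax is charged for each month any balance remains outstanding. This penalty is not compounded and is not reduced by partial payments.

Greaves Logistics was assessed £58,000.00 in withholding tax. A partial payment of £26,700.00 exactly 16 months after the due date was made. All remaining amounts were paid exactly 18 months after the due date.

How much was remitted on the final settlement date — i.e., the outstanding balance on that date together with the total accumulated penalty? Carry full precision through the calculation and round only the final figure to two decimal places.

£55,601.82

Monthly rate = 15% ÷ 12 = 1.25%
Balance at month 16: £58,000.0000 × (1 + 0.0125)^16 = £70,753.5938…
After £26,700.00 payment: £70,753.5938… − £26,700.00 = £44,053.5938…
Balance at month 18: £44,053.5938… × (1 + 0.0125)^2 = £45,161.8170…
Penalty: 18 × 1% × £58,000.00 = £10,440.00
Final settlement = outstanding balance + penalty = £45,161.8170… + £10,440.00 = £55,601.82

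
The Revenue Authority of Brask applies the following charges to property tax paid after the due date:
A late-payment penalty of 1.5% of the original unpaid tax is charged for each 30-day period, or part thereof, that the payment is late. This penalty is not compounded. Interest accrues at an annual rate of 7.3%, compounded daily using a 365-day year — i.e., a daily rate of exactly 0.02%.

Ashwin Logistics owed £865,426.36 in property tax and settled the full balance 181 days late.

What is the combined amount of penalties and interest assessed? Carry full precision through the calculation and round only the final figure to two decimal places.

£122,768.90

Penalty periods: ⌈181/30⌉ = 7; penalty = 7 × 1.5% × £865,426.36 = £90,869.77…
Interest: £865,426.36 × ((1 + 0.0002)^181 − 1) = £865,426.36 × 0.03685945… = £31,899.1357…
Penalties + interest = £90,869.7678 + £31,899.1357… = £122,768.90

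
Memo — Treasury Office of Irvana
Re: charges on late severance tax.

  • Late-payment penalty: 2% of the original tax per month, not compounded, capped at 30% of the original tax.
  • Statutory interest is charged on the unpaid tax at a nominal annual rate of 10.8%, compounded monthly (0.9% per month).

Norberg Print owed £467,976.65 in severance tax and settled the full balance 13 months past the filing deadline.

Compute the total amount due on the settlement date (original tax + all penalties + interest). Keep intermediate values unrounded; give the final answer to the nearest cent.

£647,460.33

Penalty: 13 × 2% × £467,976.65 = £121,673.93… (below the 30% cap of £140,393.00…)
Interest: £467,976.65 × ((1 + 0.009)^13 − 1) = £467,976.65 × 0.1235313… = £57,809.7462…
Total = £467,976.65 + £121,673.9290 + £57,809.7462… = £647,460.33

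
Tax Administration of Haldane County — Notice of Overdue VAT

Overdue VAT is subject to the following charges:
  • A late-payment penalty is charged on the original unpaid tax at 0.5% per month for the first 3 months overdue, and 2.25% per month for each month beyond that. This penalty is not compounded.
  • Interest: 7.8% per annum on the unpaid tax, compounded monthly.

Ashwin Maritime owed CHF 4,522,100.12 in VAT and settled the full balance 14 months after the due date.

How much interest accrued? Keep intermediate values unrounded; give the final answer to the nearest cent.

CHF 429,357.69

Interest (7.8%/yr ÷ 12 = 0.65%/month): CHF 4,522,100.12 × ((1 + 0.0065)^14 − 1) = CHF 429,357.6867…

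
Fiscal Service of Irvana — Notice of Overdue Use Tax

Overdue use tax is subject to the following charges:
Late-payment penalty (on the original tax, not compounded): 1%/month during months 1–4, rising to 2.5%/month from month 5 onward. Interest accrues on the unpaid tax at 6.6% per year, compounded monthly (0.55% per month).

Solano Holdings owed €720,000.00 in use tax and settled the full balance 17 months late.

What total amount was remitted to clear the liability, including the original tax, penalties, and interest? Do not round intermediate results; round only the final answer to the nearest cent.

€1,053,165.13

Penalty, months 1–4: 4 × 1% × €720,000.00 = €28,800.00
Penalty, months 5–17: 13 × 2.5% × €720,000.00 = €234,000.00
Interest: €720,000.00 × ((1 + 0.0055)^17 − 1) = €720,000.00 × 0.0977293… = €70,365.1279…
Total = €720,000.00 + €262,800.0000 + €70,365.1279… = €1,053,165.13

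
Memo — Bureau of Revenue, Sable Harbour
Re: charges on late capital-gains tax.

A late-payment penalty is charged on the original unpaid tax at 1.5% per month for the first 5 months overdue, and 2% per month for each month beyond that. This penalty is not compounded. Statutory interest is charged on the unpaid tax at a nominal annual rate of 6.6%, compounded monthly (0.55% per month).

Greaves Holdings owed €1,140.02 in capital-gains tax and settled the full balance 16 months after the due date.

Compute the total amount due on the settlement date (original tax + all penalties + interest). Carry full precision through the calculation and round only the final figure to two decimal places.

Penalty, months 1–5: 5 × 1.5% × €1,140.02 = €85.50…
Penalty, months 6–16: 11 × 2% × €1,140.02 = €250.80…
Interest: €1,140.02 × ((1 + 0.0055)^16 − 1) = €1,140.02 × 0.0917249… = €104.5682…
Total = €1,140.02 + €336.3059 + €104.5682… = €1,580.89

€1,580.89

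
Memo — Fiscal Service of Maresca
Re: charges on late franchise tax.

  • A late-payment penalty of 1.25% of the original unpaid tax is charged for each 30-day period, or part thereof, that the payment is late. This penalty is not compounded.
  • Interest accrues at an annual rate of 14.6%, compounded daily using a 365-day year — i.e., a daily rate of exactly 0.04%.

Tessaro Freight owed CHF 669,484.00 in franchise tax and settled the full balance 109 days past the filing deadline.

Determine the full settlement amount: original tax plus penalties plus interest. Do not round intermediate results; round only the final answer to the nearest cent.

CHF 732,787.29

Penalty periods: ⌈109/30⌉ = 4; penalty = 4 × 1.25% × CHF 669,484.00 = CHF 33,474.20
Interest: CHF 669,484.00 × ((1 + 0.0004)^109 − 1) = CHF 669,484.00 × 0.04455534… = CHF 29,829.0868…
Total = CHF 669,484.00 + CHF 33,474.2000 + CHF 29,829.0868… = CHF 732,787.29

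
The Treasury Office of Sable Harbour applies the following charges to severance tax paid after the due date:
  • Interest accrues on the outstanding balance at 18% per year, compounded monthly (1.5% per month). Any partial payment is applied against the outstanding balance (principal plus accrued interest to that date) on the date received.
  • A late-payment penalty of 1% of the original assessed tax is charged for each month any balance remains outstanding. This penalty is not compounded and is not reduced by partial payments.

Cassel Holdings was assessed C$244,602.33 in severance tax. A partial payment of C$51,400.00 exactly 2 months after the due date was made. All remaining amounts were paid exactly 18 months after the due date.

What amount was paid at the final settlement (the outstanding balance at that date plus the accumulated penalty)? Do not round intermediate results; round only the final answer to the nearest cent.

Balance at month 2: C$244,602.3300 × (1 + 0.015)^2 = C$251,995.4354…
After C$51,400.00 payment: C$251,995.4354… − C$51,400.00 = C$200,595.4354…
Balance at month 18: C$200,595.4354… × (1 + 0.015)^16 = C$254,552.7085…
Penalty: 18 × 1% × C$244,602.33 = C$44,028.42…
Final settlement = outstanding balance + penalty = C$254,552.7085… + C$44,028.42… = C$298,581.13

C$298,581.13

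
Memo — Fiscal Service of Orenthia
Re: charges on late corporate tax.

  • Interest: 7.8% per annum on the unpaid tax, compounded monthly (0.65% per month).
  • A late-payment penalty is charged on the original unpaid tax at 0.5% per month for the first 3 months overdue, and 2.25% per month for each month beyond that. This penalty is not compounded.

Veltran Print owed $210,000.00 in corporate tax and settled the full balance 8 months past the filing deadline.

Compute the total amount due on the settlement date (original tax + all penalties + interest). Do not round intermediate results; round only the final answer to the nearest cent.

Penalty, months 1–3: 3 × 0.5% × $210,000.00 = $3,150.00
Penalty, months 4–8: 5 × 2.25% × $210,000.00 = $23,625.00
Interest: $210,000.00 × ((1 + 0.0065)^8 − 1) = $210,000.00 × 0.0531985… = $11,171.6860…
Total = $210,000.00 + $26,775.0000 + $11,171.6860… = $247,946.69

$247,946.69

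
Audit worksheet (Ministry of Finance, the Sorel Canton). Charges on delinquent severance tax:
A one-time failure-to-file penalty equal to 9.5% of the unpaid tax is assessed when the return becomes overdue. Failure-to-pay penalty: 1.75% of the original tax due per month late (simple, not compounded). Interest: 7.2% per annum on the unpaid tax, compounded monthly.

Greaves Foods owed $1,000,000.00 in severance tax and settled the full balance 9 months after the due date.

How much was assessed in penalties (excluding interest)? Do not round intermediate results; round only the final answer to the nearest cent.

$252,500.00

Failure-to-file penalty: 9.5% × $1,000,000.00 = $95,000.00
Failure-to-pay penalty: 9 × 1.75% × $1,000,000.00 = $157,500.00
Total penalty = $95,000.00 + $157,500.00 = $252,500.00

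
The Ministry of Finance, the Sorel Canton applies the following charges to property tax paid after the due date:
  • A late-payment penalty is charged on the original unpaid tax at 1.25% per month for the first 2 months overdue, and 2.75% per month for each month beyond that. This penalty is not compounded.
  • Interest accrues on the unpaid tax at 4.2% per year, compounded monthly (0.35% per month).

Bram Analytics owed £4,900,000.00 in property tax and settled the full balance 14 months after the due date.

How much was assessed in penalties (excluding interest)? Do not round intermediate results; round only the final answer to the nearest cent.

Penalty, months 1–2: 2 × 1.25% × £4,900,000.00 = £122,500.00
Penalty, months 3–14: 12 × 2.75% × £4,900,000.00 = £1,617,000.00
Total penalty = £122,500.00 + £1,617,000.00 = £1,739,500.00

£1,739,500.00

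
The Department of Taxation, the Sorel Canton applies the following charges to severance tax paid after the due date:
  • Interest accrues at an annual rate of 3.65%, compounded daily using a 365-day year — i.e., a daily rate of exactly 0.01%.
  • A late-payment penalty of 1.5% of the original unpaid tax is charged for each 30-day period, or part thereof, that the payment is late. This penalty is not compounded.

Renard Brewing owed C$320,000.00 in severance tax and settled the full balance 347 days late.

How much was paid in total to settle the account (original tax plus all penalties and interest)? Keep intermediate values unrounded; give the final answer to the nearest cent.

Penalty periods: ⌈347/30⌉ = 12; penalty = 12 × 1.5% × C$320,000.00 = C$57,600.00
Interest: C$320,000.00 × ((1 + 0.0001)^347 − 1) = C$320,000.00 × 0.03530727… = C$11,298.3275…
Total = C$320,000.00 + C$57,600.0000 + C$11,298.3275… = C$388,898.33

C$388,898.33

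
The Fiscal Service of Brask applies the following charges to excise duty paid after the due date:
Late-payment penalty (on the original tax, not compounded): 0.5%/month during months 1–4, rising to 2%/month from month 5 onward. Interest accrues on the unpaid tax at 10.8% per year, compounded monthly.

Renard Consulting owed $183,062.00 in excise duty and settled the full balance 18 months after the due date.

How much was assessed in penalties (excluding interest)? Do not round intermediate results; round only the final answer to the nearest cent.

Penalty, months 1–4: 4 × 0.5% × $183,062.00 = $3,661.24
Penalty, months 5–18: 14 × 2% × $183,062.00 = $51,257.36
Total penalty = $3,661.24 + $51,257.36 = $54,918.60

$54,918.60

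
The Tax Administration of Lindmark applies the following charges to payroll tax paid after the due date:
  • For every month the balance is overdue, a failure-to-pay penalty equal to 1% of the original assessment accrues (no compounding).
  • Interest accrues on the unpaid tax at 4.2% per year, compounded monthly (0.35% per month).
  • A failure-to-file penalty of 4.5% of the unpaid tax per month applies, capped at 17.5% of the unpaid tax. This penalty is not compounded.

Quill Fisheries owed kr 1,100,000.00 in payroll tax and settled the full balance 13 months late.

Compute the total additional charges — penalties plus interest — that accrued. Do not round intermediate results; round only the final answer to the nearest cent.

kr 386,614.66

Failure-to-file: 13 × 4.5% × kr 1,100,000.00 = kr 643,500.00, capped at 17.5% × kr 1,100,000.00 = kr 192,500.00
Failure-to-pay penalty: 13 × 1% × kr 1,100,000.00 = kr 143,000.00
Interest: kr 1,100,000.00 × ((1 + 0.0035)^13 − 1) = kr 1,100,000.00 × 0.0464679… = kr 51,114.6572…
Penalties + interest = kr 335,500.0000 + kr 51,114.6572… = kr 386,614.66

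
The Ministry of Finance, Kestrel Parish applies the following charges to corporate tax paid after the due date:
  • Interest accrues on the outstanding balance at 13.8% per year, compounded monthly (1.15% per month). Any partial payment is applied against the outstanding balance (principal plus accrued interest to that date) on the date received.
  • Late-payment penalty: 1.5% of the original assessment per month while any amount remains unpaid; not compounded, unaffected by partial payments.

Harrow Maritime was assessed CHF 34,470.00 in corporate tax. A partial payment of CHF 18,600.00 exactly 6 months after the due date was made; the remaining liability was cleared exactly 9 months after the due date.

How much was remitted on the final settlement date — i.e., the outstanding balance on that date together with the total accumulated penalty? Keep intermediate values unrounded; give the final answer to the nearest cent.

Balance at month 6: CHF 34,470.0000 × (1 + 0.0115)^6 = CHF 36,917.8674…
After CHF 18,600.00 payment: CHF 36,917.8674… − CHF 18,600.00 = CHF 18,317.8674…
Balance at month 9: CHF 18,317.8674… × (1 + 0.0115)^3 = CHF 18,957.1293…
Penalty: 9 × 1.5% × CHF 34,470.00 = CHF 4,653.45
Final settlement = outstanding balance + penalty = CHF 18,957.1293… + CHF 4,653.45 = CHF 23,610.58

CHF 23,610.58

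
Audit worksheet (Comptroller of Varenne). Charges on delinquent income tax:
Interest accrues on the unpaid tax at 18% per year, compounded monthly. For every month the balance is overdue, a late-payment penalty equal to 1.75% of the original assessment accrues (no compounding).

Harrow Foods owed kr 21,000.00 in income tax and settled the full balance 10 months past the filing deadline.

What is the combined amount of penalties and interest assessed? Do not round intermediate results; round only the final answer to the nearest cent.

kr 7,046.36

Late-payment penalty: 10 × 1.75% × kr 21,000.00 = kr 3,675.00
Interest (18%/yr ÷ 12 = 1.5%/month): kr 21,000.00 × ((1 + 0.015)^10 − 1) = kr 3,371.3573…
Penalties + interest = kr 3,675.0000 + kr 3,371.3573… = kr 7,046.36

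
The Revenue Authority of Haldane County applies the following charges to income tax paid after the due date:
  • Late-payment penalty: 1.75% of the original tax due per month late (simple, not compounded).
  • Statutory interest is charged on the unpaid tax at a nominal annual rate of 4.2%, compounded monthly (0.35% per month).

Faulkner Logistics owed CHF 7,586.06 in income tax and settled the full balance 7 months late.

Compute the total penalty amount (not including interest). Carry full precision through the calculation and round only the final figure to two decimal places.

CHF 929.29

Late-payment penalty = 1.75% × CHF 7,586.06 × 7 mo = CHF 929.29…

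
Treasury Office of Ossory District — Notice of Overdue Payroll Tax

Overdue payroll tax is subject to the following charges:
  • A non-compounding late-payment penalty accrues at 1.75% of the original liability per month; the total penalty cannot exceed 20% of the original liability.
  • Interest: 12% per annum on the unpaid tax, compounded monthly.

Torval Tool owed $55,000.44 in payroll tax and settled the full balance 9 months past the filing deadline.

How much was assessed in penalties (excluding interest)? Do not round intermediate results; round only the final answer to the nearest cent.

Penalty: 9 × 1.75% × $55,000.44 = $8,662.57… (below the 20% cap of $11,000.09…)

$8,662.57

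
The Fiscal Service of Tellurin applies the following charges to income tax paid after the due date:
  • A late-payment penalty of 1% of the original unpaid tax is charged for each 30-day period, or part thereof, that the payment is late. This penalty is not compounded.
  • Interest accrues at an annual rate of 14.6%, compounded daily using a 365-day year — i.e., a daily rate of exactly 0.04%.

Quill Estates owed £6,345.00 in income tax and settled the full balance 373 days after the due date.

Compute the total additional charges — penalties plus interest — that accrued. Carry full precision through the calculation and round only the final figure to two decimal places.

£1,845.57

Penalty periods: ⌈373/30⌉ = 13; penalty = 13 × 1% × £6,345.00 = £824.85
Interest: £6,345.00 × ((1 + 0.0004)^373 − 1) = £6,345.00 × 0.16087052… = £1,020.7234…
Penalties + interest = £824.8500 + £1,020.7234… = £1,845.57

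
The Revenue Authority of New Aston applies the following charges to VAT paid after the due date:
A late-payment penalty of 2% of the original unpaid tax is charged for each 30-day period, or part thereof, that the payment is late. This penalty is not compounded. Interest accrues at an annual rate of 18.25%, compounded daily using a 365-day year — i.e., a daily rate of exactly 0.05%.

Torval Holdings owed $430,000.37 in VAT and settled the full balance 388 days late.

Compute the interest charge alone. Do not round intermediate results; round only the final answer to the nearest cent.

$92,036.17

Interest: $430,000.37 × ((1 + 0.0005)^388 − 1) = $430,000.37 × 0.21403742… = $92,036.1699…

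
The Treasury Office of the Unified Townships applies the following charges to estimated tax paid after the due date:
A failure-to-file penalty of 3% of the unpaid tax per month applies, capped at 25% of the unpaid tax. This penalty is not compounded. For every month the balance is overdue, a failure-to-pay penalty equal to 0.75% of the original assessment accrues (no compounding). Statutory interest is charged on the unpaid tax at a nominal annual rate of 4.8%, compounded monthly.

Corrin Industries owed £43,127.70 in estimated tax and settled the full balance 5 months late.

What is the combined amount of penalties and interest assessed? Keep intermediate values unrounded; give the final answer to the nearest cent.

£8,955.93

Failure-to-file: 5 × 3% × £43,127.70 = £6,469.16… (under the 25% cap)
Failure-to-pay penalty = 0.75% × £43,127.70 × 5 mo = £1,617.29…
Interest (4.8%/yr ÷ 12 = 0.4%/month): £43,127.70 × ((1 + 0.004)^5 − 1) = £869.4821…
Penalties + interest = £8,086.4438… + £869.4821… = £8,955.93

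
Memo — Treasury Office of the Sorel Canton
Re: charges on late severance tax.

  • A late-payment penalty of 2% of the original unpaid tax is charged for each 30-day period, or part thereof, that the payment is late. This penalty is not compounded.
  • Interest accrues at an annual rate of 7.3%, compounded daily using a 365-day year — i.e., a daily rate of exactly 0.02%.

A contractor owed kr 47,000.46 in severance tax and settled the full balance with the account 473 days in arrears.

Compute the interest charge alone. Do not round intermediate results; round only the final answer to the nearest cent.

kr 4,662.85

Interest: kr 47,000.46 × ((1 + 0.0002)^473 − 1) = kr 47,000.46 × 0.09920868… = kr 4,662.8537…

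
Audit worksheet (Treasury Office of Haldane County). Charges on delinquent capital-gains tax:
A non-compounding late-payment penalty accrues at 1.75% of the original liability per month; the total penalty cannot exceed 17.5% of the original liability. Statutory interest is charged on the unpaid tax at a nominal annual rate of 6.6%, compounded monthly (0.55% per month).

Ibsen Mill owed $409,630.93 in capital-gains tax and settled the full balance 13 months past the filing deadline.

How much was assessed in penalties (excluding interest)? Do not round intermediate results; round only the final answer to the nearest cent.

$71,685.41

Penalty (uncapped): 13 × 1.75% × $409,630.93 = $93,191.04…; cap = 17.5% × $409,630.93 = $71,685.41… → penalty = $71,685.41…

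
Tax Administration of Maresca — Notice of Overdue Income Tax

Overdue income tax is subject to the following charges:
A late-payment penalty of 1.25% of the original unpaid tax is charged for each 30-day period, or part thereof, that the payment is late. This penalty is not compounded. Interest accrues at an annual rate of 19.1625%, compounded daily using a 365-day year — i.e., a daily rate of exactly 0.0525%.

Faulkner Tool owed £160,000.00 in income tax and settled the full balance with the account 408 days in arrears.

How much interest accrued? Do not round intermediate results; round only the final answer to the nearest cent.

£38,208.12

Interest: £160,000.00 × ((1 + 0.000525)^408 − 1) = £160,000.00 × 0.23880077… = £38,208.1235…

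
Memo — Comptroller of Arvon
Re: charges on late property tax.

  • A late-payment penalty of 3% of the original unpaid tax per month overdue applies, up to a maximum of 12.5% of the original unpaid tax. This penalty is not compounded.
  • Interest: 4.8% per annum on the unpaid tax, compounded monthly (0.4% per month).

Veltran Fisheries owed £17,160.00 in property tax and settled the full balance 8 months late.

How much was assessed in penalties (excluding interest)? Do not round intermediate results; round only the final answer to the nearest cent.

Penalty (uncapped): 8 × 3% × £17,160.00 = £4,118.40; cap = 12.5% × £17,160.00 = £2,145.00 → penalty = £2,145.00

£2,145.00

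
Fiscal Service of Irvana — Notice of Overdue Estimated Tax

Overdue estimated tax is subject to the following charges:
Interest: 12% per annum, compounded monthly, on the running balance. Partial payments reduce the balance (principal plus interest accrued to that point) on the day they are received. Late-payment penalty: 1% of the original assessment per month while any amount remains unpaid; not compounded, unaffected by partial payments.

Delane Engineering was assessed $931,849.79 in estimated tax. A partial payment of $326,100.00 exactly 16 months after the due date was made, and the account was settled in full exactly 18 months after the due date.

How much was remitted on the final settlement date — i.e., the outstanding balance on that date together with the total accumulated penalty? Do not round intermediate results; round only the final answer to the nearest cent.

Monthly rate = 12% ÷ 12 = 1%
Balance at month 16: $931,849.7900 × (1 + 0.01)^16 = $1,092,667.1640…
After $326,100.00 payment: $1,092,667.1640… − $326,100.00 = $766,567.1640…
Balance at month 18: $766,567.1640… × (1 + 0.01)^2 = $781,975.1640…
Penalty: 18 × 1% × $931,849.79 = $167,732.96…
Final settlement = outstanding balance + penalty = $781,975.1640… + $167,732.96… = $949,708.13

$949,708.13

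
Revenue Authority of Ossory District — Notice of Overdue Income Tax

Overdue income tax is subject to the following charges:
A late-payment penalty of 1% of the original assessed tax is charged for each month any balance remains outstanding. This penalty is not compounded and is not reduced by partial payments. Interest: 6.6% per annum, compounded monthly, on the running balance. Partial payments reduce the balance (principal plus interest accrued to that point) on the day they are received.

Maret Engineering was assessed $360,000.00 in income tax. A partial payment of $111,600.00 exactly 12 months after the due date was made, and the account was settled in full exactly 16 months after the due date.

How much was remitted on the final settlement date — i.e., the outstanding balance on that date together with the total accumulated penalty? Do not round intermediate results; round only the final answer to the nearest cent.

$336,545.42

Monthly rate = 6.6% ÷ 12 = 0.55%
Balance at month 12: $360,000.0000 × (1 + 0.0055)^12 = $384,492.0814…
After $111,600.00 payment: $384,492.0814… − $111,600.00 = $272,892.0814…
Balance at month 16: $272,892.0814… × (1 + 0.0055)^4 = $278,945.4190…
Penalty: 16 × 1% × $360,000.00 = $57,600.00
Final settlement = outstanding balance + penalty = $278,945.4190… + $57,600.00 = $336,545.42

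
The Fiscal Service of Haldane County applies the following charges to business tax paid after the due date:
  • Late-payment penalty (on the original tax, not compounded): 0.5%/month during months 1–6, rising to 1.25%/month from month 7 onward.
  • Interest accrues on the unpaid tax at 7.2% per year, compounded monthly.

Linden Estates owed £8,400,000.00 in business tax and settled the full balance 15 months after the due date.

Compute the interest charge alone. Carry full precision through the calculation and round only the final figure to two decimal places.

£788,592.61

Interest (7.2%/yr ÷ 12 = 0.6%/month): £8,400,000.00 × ((1 + 0.006)^15 − 1) = £788,592.6101…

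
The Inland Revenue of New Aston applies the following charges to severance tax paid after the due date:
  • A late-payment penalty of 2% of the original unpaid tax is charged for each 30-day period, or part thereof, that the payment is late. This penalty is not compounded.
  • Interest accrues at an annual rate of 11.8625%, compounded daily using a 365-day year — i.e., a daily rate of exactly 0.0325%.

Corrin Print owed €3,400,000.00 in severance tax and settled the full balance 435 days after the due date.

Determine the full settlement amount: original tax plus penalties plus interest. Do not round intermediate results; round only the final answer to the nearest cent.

Penalty periods: ⌈435/30⌉ = 15; penalty = 15 × 2% × €3,400,000.00 = €1,020,000.00
Interest: €3,400,000.00 × ((1 + 0.000325)^435 − 1) = €3,400,000.00 × 0.15183006… = €516,222.1942…
Total = €3,400,000.00 + €1,020,000.0000 + €516,222.1942… = €4,936,222.19

€4,936,222.19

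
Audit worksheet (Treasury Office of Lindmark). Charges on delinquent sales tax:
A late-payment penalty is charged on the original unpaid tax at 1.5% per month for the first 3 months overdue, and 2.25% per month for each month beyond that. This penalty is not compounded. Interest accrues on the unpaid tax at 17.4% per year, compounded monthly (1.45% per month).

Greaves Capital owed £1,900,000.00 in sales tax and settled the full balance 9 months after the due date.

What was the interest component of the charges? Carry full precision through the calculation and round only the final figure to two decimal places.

Interest: £1,900,000.00 × ((1 + 0.0145)^9 − 1) = £1,900,000.00 × 0.1383307… = £262,828.3982…

£262,828.40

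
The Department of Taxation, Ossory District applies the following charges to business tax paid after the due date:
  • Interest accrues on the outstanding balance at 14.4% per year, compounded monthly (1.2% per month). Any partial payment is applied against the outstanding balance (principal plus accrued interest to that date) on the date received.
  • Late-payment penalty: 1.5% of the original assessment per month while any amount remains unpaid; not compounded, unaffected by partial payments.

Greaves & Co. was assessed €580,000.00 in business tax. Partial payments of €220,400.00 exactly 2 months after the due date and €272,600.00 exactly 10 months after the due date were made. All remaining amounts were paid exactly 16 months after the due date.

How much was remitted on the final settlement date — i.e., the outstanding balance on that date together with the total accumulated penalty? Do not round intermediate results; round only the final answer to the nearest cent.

€287,882.03

Balance at month 2: €580,000.0000 × (1 + 0.012)^2 = €594,003.5200
After €220,400.00 payment: €594,003.5200 − €220,400.00 = €373,603.5200
Balance at month 10: €373,603.5200 × (1 + 0.012)^8 = €411,012.5277…
After €272,600.00 payment: €411,012.5277… − €272,600.00 = €138,412.5277…
Balance at month 16: €138,412.5277… × (1 + 0.012)^6 = €148,682.0276…
Penalty: 16 × 1.5% × €580,000.00 = €139,200.00
Final settlement = outstanding balance + penalty = €148,682.0276… + €139,200.00 = €287,882.03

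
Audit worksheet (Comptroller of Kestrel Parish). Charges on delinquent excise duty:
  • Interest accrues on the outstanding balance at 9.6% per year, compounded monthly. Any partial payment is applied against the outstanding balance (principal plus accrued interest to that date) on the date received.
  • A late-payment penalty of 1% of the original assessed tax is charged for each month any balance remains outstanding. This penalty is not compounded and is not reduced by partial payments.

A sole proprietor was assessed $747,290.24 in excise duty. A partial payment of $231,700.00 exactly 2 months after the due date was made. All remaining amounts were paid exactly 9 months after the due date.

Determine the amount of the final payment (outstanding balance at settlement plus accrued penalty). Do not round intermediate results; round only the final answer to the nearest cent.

$625,114.75

Monthly rate = 9.6% ÷ 12 = 0.8%
Balance at month 2: $747,290.2400 × (1 + 0.008)^2 = $759,294.7104…
After $231,700.00 payment: $759,294.7104… − $231,700.00 = $527,594.7104…
Balance at month 9: $527,594.7104… × (1 + 0.008)^7 = $557,858.6320…
Penalty: 9 × 1% × $747,290.24 = $67,256.12…
Final settlement = outstanding balance + penalty = $557,858.6320… + $67,256.12… = $625,114.75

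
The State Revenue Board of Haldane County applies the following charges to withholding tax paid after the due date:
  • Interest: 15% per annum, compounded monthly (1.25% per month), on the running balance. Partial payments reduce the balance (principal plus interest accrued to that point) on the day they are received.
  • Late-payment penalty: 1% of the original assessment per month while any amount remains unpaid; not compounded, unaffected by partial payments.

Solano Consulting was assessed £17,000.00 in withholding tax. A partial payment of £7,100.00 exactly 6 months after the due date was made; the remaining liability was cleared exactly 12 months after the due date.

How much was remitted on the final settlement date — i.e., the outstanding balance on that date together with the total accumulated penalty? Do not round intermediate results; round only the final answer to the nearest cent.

£14,123.41

Balance at month 6: £17,000.0000 × (1 + 0.0125)^6 = £18,315.5141…
After £7,100.00 payment: £18,315.5141… − £7,100.00 = £11,215.5141…
Balance at month 12: £11,215.5141… × (1 + 0.0125)^6 = £12,083.4062…
Penalty: 12 × 1% × £17,000.00 = £2,040.00
Final settlement = outstanding balance + penalty = £12,083.4062… + £2,040.00 = £14,123.41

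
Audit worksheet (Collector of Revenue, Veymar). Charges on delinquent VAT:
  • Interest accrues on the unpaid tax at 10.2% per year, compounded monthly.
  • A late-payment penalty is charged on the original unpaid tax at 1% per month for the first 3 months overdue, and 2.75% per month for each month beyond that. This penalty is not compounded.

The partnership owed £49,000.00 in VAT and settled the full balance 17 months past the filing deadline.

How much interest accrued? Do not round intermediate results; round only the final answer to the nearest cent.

£7,583.06

Interest (10.2%/yr ÷ 12 = 0.85%/month): £49,000.00 × ((1 + 0.0085)^17 − 1) = £7,583.0591…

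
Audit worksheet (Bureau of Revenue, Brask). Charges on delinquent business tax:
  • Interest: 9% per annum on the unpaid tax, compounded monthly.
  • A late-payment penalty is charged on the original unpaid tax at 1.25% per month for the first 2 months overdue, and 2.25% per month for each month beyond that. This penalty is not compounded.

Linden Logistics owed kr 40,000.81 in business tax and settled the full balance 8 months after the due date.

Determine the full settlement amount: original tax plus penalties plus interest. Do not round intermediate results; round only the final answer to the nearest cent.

Penalty, months 1–2: 2 × 1.25% × kr 40,000.81 = kr 1,000.02…
Penalty, months 3–8: 6 × 2.25% × kr 40,000.81 = kr 5,400.11…
Interest (9%/yr ÷ 12 = 0.75%/month): kr 40,000.81 × ((1 + 0.0075)^8 − 1) = kr 2,464.0038…
Total = kr 40,000.81 + kr 6,400.1296 + kr 2,464.0038… = kr 48,864.94

kr 48,864.94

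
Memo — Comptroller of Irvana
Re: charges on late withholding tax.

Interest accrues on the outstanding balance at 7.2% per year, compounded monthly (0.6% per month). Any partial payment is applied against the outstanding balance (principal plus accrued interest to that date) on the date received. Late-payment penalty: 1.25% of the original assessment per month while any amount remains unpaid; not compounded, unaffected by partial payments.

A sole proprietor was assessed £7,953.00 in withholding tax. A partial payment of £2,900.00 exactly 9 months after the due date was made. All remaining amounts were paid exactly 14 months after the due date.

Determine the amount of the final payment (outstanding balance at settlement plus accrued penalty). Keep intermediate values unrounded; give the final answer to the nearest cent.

Balance at month 9: £7,953.0000 × (1 + 0.006)^9 = £8,392.9147…
After £2,900.00 payment: £8,392.9147… − £2,900.00 = £5,492.9147…
Balance at month 14: £5,492.9147… × (1 + 0.006)^5 = £5,659.6915…
Penalty: 14 × 1.25% × £7,953.00 = £1,391.78…
Final settlement = outstanding balance + penalty = £5,659.6915… + £1,391.78… = £7,051.47

£7,051.47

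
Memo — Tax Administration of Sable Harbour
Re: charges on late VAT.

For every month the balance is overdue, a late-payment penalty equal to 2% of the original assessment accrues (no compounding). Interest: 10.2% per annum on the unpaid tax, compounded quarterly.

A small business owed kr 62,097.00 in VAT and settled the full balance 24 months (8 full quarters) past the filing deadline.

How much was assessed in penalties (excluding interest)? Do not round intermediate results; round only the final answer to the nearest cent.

Late-payment penalty: 24 × 2% × kr 62,097.00 = kr 29,806.56

kr 29,806.56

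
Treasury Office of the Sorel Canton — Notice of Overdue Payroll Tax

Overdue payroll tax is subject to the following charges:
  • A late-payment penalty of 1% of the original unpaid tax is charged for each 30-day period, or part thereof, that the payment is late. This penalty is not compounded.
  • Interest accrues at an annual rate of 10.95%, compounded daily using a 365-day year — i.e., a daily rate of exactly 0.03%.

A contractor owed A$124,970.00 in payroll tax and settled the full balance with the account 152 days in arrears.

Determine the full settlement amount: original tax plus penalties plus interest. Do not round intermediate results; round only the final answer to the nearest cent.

A$138,297.86

Penalty periods: ⌈152/30⌉ = 6; penalty = 6 × 1% × A$124,970.00 = A$7,498.20
Interest: A$124,970.00 × ((1 + 0.0003)^152 − 1) = A$124,970.00 × 0.04664851… = A$5,829.6640…
Total = A$124,970.00 + A$7,498.2000 + A$5,829.6640… = A$138,297.86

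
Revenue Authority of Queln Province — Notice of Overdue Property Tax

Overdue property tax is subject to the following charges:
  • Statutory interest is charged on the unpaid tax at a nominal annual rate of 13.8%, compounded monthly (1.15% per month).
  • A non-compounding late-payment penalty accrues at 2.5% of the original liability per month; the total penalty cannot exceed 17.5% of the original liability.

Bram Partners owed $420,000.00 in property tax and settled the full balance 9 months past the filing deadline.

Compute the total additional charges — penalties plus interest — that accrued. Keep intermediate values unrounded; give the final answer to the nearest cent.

Penalty (uncapped): 9 × 2.5% × $420,000.00 = $94,500.00; cap = 17.5% × $420,000.00 = $73,500.00 → penalty = $73,500.00
Interest: $420,000.00 × ((1 + 0.0115)^9 − 1) = $420,000.00 × 0.1083910… = $45,524.2128…
Penalties + interest = $73,500.0000 + $45,524.2128… = $119,024.21

$119,024.21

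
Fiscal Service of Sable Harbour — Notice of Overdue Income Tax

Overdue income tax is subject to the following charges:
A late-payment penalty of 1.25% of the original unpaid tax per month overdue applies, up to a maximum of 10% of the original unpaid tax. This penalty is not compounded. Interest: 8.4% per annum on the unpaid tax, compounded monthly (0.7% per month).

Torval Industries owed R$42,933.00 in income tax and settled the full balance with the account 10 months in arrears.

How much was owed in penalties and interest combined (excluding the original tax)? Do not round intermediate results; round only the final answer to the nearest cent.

Penalty (uncapped): 10 × 1.25% × R$42,933.00 = R$5,366.63…; cap = 10% × R$42,933.00 = R$4,293.30 → penalty = R$4,293.30
Interest: R$42,933.00 × ((1 + 0.007)^10 − 1) = R$42,933.00 × 0.0722467… = R$3,101.7662…
Penalties + interest = R$4,293.3000 + R$3,101.7662… = R$7,395.07

R$7,395.07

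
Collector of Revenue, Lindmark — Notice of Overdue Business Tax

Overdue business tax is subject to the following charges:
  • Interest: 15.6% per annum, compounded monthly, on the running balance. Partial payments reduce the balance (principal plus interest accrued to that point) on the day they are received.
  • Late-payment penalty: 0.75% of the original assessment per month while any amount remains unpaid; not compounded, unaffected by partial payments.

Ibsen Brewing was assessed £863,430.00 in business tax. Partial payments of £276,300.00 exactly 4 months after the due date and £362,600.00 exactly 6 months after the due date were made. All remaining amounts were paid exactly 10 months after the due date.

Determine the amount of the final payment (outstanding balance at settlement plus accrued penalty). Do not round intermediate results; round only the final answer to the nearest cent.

£366,842.28

Monthly rate = 15.6% ÷ 12 = 1.3%
Balance at month 4: £863,430.0000 × (1 + 0.013)^4 = £909,211.4905…
After £276,300.00 payment: £909,211.4905… − £276,300.00 = £632,911.4905…
Balance at month 6: £632,911.4905… × (1 + 0.013)^2 = £649,474.1513…
After £362,600.00 payment: £649,474.1513… − £362,600.00 = £286,874.1513…
Balance at month 10: £286,874.1513… × (1 + 0.013)^4 = £302,085.0268…
Penalty: 10 × 0.75% × £863,430.00 = £64,757.25
Final settlement = outstanding balance + penalty = £302,085.0268… + £64,757.25 = £366,842.28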